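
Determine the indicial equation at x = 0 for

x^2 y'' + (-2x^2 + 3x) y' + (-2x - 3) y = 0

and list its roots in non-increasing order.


Divide by x^2 to reach normal form y'' + P_1(x) y' + P_2(x) y = 0 with P_1(x) = -2 + 3/x and P_2(x) = -2/x - 3/x^2.
x = 0 is a singular point because the y'-coefficient -2 + 3/x has a pole at x = 0 and the y-coefficient -2/x - 3/x^2 has a pole at x = 0.
It is a regular singular point because x P_1(x) = p(x) = 3 - 2x and x^2 P_2(x) = q(x) = -2x - 3 are polynomials, hence analytic at x = 0.
p(0) = 3,  q(0) = -3.
Indicial equation: r(r-1) + p(0) r + q(0) = 0, i.e. r^2 + (p(0) - 1) r + q(0) = 0, i.e. r^2 + 2 r - 3 = 0.
Discriminant: (2)^2 - 4(-3) = 16, so r = (-2 ± 4)/2.
Solving: r_1 = 1, r_2 = -3.

indicial: r^2 + 2 r - 3 = 0; roots r_1 = 1, r_2 = -3


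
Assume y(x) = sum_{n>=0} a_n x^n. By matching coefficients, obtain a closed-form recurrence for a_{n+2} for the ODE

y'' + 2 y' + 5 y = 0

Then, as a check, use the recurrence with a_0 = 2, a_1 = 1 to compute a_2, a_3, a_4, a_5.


Substitute y = sum_n a_n x^n.
y''(x) has coefficient (n+2)(n+1) a_{n+2} at x^n;
2 y'(x) has coefficient 2 (n+1) a_{n+1} at x^n;
5 y(x) has coefficient 5 a_n at x^n.
Matching x^n: (n+2)(n+1) a_{n+2} + 2 (n+1) a_{n+1} + 5 a_n = 0.
Thus a_{n+2} = [-2 (n+1) a_{n+1} - 5 a_n] / ((n+1)(n+2)).

Check with a_0 = 2, a_1 = 1 (apply the recurrence for n = 0, 1, 2, 3): a_0 = 2, a_1 = 1, a_2 = -6, a_3 = 19/6, a_4 = 11/12, a_5 = -139/120.

a_(n+2) = [-2 (n+1) a_(n+1) - 5 a_n] / ((n+1)(n+2)); check: a_0 = 2, a_1 = 1, a_2 = -6, a_3 = 19/6, a_4 = 11/12, a_5 = -139/120


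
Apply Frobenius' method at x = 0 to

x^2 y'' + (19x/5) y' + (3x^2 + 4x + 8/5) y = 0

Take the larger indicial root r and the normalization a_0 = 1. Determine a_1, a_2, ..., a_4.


Write in Frobenius form y'' + (p(x)/x) y' + (q(x)/x^2) y = 0:
  p(x) = 19/5,  q(x) = 3x^2 + 4x + 8/5.
Indicial equation: r(r-1) + (19/5) r + (8/5) = 0 -> roots r_1 = -4/5, r_2 = -2.
Take r = r_1 = -4/5. Let y(x) = x^r sum_{n>=0} a_n x^n with a_0 = 1.
Substitute y = x^r sum a_n x^n and match x^{r+n}. The recurrence is
  D(n) a_n + 4 a_{n-1} + 3 a_{n-2} = 0,  where D(n) = (r+n)(r+n-1) + (19/5)(r+n) + (8/5).
  a_n = [-4 a_{n-1} - 3 a_{n-2}] / D(n).
Since the indicial polynomial factors as (r - r_1)(r - r_2), D(n) = (r_1 + n - r_1)(r_1 + n - r_2) = n(n + 6/5).
Evaluating step by step (a_0 = 1):
  n = 1: D(1) = 1(1 + 6/5) = 11/5; numerator = -4(1) = -4; a_1 = (-4)/(11/5) = -20/11
  n = 2: D(2) = 2(2 + 6/5) = 32/5; numerator = -4(-20/11) - 3(1) = 47/11; a_2 = (47/11)/(32/5) = 235/352
  n = 3: D(3) = 3(3 + 6/5) = 63/5; numerator = -4(235/352) - 3(-20/11) = 245/88; a_3 = (245/88)/(63/5) = 175/792
  n = 4: D(4) = 4(4 + 6/5) = 104/5; numerator = -4(175/792) - 3(235/352) = -9145/3168; a_4 = (-9145/3168)/(104/5) = -45725/329472

r = -4/5; a_0 = 1; a_1 = -20/11; a_2 = 235/352; a_3 = 175/792; a_4 = -45725/329472


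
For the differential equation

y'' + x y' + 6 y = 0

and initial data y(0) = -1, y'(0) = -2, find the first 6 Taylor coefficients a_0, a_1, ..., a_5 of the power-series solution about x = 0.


Ansatz: y(x) = sum_{n>=0} a_n x^n, so y'(x) = sum_{n>=1} n a_n x^(n-1) and y''(x) = sum_{n>=2} n(n-1) a_n x^(n-2).
Substitute into P(x) y'' + Q(x) y' + R(x) y = 0 with P(x) = 1, Q(x) = x, R(x) = 6, and match powers of x.
Initial conditions: a_0 = -1, a_1 = -2.
Setting the coefficient of each power of x to zero and solving order by order (substituting the coefficients already found):
  x^0: 2 a_2 + 6 a_0 = 0  ->  2 a_2 = -6 a_0 = 6  ->  a_2 = 3
  x^1: 6 a_3 + 7 a_1 = 0  ->  6 a_3 = -7 a_1 = 14  ->  a_3 = 7/3
  x^2: 12 a_4 + 8 a_2 = 0  ->  12 a_4 = -8 a_2 = -24  ->  a_4 = -2
  x^3: 20 a_5 + 9 a_3 = 0  ->  20 a_5 = -9 a_3 = -21  ->  a_5 = -21/20
Truncated series: y(x) = -1 - 2 x + 3 x^2 + (7/3) x^3 - 2 x^4 - (21/20) x^5 + O(x^6).

a_0 = -1; a_1 = -2; a_2 = 3; a_3 = 7/3; a_4 = -2; a_5 = -21/20


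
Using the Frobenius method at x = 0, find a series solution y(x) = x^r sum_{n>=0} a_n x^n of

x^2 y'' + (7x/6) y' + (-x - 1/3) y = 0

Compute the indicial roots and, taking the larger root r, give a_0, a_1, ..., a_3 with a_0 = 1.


Write in Frobenius form y'' + (p(x)/x) y' + (q(x)/x^2) y = 0:
  p(x) = 7/6,  q(x) = -x - 1/3.
Indicial equation: r(r-1) + (7/6) r + (-1/3) = 0 -> roots r_1 = 1/2, r_2 = -2/3.
Take r = r_1 = 1/2. Let y(x) = x^r sum_{n>=0} a_n x^n with a_0 = 1.
Substitute y = x^r sum a_n x^n and match x^{r+n}. The recurrence is
  D(n) a_n - 1 a_{n-1} = 0,  where D(n) = (r+n)(r+n-1) + (7/6)(r+n) + (-1/3).
  a_n = 1 / D(n) * a_{n-1}.
Since the indicial polynomial factors as (r - r_1)(r - r_2), D(n) = (r_1 + n - r_1)(r_1 + n - r_2) = n(n + 7/6).
Evaluating step by step (a_0 = 1):
  n = 1: D(1) = 1(1 + 7/6) = 13/6; numerator = 1(1) = 1; a_1 = (1)/(13/6) = 6/13
  n = 2: D(2) = 2(2 + 7/6) = 19/3; numerator = 1(6/13) = 6/13; a_2 = (6/13)/(19/3) = 18/247
  n = 3: D(3) = 3(3 + 7/6) = 25/2; numerator = 1(18/247) = 18/247; a_3 = (18/247)/(25/2) = 36/6175

r = 1/2; a_0 = 1; a_1 = 6/13; a_2 = 18/247; a_3 = 36/6175


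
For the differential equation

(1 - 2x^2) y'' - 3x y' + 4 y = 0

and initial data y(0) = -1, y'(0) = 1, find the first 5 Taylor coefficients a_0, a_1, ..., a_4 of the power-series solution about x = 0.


Ansatz: y(x) = sum_{n>=0} a_n x^n, so y'(x) = sum_{n>=1} n a_n x^(n-1) and y''(x) = sum_{n>=2} n(n-1) a_n x^(n-2).
Substitute into P(x) y'' + Q(x) y' + R(x) y = 0 with P(x) = 1 - 2x^2, Q(x) = -3x, R(x) = 4, and match powers of x.
Initial conditions: a_0 = -1, a_1 = 1.
Setting the coefficient of each power of x to zero and solving order by order (substituting the coefficients already found):
  x^0: 2 a_2 + 4 a_0 = 0  ->  2 a_2 = -4 a_0 = 4  ->  a_2 = 2
  x^1: 6 a_3 + a_1 = 0  ->  6 a_3 = -a_1 = -1  ->  a_3 = -1/6
  x^2: 12 a_4 - 6 a_2 = 0  ->  12 a_4 = 6 a_2 = 12  ->  a_4 = 1
Truncated series: y(x) = -1 + x + 2 x^2 - (1/6) x^3 + x^4 + O(x^5).

a_0 = -1; a_1 = 1; a_2 = 2; a_3 = -1/6; a_4 = 1


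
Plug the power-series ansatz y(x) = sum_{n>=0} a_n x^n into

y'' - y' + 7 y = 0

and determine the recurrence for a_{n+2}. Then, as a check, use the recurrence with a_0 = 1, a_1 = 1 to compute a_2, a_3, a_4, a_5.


Substitute y = sum_n a_n x^n.
y''(x) has coefficient (n+2)(n+1) a_{n+2} at x^n;
-y'(x) has coefficient -(n+1) a_{n+1} at x^n;
7 y(x) has coefficient 7 a_n at x^n.
Matching x^n: (n+2)(n+1) a_{n+2} - (n+1) a_{n+1} + 7 a_n = 0.
Thus a_{n+2} = [(n+1) a_{n+1} - 7 a_n] / ((n+1)(n+2)).

Check with a_0 = 1, a_1 = 1 (apply the recurrence for n = 0, 1, 2, 3): a_0 = 1, a_1 = 1, a_2 = -3, a_3 = -13/6, a_4 = 29/24, a_5 = 1.

a_(n+2) = [(n+1) a_(n+1) - 7 a_n] / ((n+1)(n+2)); check: a_0 = 1, a_1 = 1, a_2 = -3, a_3 = -13/6, a_4 = 29/24, a_5 = 1


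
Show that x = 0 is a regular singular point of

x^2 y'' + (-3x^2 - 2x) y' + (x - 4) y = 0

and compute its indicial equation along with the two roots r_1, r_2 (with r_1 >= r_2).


Divide by x^2 to reach normal form y'' + P_1(x) y' + P_2(x) y = 0 with P_1(x) = -3 - 2/x and P_2(x) = 1/x - 4/x^2.
x = 0 is a singular point because the y'-coefficient -3 - 2/x has a pole at x = 0 and the y-coefficient 1/x - 4/x^2 has a pole at x = 0.
It is a regular singular point because x P_1(x) = p(x) = -3x - 2 and x^2 P_2(x) = q(x) = x - 4 are polynomials, hence analytic at x = 0.
p(0) = -2,  q(0) = -4.
Indicial equation: r(r-1) + p(0) r + q(0) = 0, i.e. r^2 + (p(0) - 1) r + q(0) = 0, i.e. r^2 - 3 r - 4 = 0.
Discriminant: (-3)^2 - 4(-4) = 25, so r = (3 ± 5)/2.
Solving: r_1 = 4, r_2 = -1.

indicial: r^2 - 3 r - 4 = 0; roots r_1 = 4, r_2 = -1


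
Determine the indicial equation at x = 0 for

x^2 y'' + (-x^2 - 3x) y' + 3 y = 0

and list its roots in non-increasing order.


Divide by x^2 to reach normal form y'' + P_1(x) y' + P_2(x) y = 0 with P_1(x) = -1 - 3/x and P_2(x) = 3/x^2.
x = 0 is a singular point because the y'-coefficient -1 - 3/x has a pole at x = 0 and the y-coefficient 3/x^2 has a pole at x = 0.
It is a regular singular point because x P_1(x) = p(x) = -x - 3 and x^2 P_2(x) = q(x) = 3 are polynomials, hence analytic at x = 0.
p(0) = -3,  q(0) = 3.
Indicial equation: r(r-1) + p(0) r + q(0) = 0, i.e. r^2 + (p(0) - 1) r + q(0) = 0, i.e. r^2 - 4 r + 3 = 0.
Discriminant: (-4)^2 - 4(3) = 4, so r = (4 ± 2)/2.
Solving: r_1 = 3, r_2 = 1.

indicial: r^2 - 4 r + 3 = 0; roots r_1 = 3, r_2 = 1


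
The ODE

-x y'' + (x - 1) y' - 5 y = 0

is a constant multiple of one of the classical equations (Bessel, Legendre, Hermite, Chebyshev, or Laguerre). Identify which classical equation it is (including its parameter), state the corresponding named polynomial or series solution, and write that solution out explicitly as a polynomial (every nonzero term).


All three coefficients share the factor -1; dividing through by -1 gives  x y'' + (1 - x) y' + 5 y = 0.
This matches the Laguerre equation x y'' + (1 - x) y' + n y = 0 with n = 5; the polynomial solution is L_5(x).
With y = sum_k a_k x^k, matching x^k gives (k+1)k a_{k+1} + (k+1) a_{k+1} - k a_k + n a_k = 0, i.e. (k+1)^2 a_{k+1} = (k - n) a_k = (k - 5) a_k. The right side vanishes at k = 5, so the series terminates at degree 5.
Standard normalization L_n(0) = 1 gives a_0 = 1. Work upward with a_{k+1} = (k - 5) a_k / (k+1)^2:
  a_1 = (0 - 5)(1) / 1^2 = -5/1 = -5
  a_2 = (1 - 5)(-5) / 2^2 = 20/4 = 5
  a_3 = (2 - 5)(5) / 3^2 = -15/9 = -5/3
  a_4 = (3 - 5)(-5/3) / 4^2 = (10/3)/16 = 5/24
  a_5 = (4 - 5)(5/24) / 5^2 = (-5/24)/25 = -1/120
Hence L_5(x) = -x^5/120 + 5 x^4/24 - 5 x^3/3 + 5 x^2 - 5 x + 1.

L_5(x); series = -x^5/120 + 5 x^4/24 - 5 x^3/3 + 5 x^2 - 5 x + 1


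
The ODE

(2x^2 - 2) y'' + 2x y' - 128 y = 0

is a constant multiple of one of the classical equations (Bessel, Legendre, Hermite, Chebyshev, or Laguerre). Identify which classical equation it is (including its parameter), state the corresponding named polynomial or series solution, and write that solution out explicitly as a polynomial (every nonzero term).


All three coefficients share the factor -2; dividing through by -2 gives  (1 - x^2) y'' - x y' + 64 y = 0.
This matches the Chebyshev equation (1 - x^2) y'' - x y' + n^2 y = 0 (note the -x y' term, not -2x y') with n^2 = 64, so n = 8; the polynomial solution is T_8(x).
With y = sum_k a_k x^k, matching x^k gives (k+2)(k+1) a_{k+2} = (k^2 - n^2) a_k = (k - 8)(k + 8) a_k. The right side vanishes at k = 8, so the series with the parity of 8 terminates at degree 8.
Standard normalization: leading coefficient of T_n is 2^(n-1), so a_8 = 2^7 = 128. Work downward with a_k = (k+1)(k+2) a_{k+2} / ((k - 8)(k + 8)):
  a_6 = (7)(8)(128) / ((6 - 8)(6 + 8)) = 7168/(-28) = -256
  a_4 = (5)(6)(-256) / ((4 - 8)(4 + 8)) = -7680/(-48) = 160
  a_2 = (3)(4)(160) / ((2 - 8)(2 + 8)) = 1920/(-60) = -32
  a_0 = (1)(2)(-32) / ((0 - 8)(0 + 8)) = -64/(-64) = 1
Hence T_8(x) = 128 x^8 - 256 x^6 + 160 x^4 - 32 x^2 + 1.

T_8(x); series = 128 x^8 - 256 x^6 + 160 x^4 - 32 x^2 + 1


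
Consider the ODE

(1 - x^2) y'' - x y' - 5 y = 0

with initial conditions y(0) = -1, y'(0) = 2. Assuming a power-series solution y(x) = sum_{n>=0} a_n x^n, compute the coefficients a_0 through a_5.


Ansatz: y(x) = sum_{n>=0} a_n x^n, so y'(x) = sum_{n>=1} n a_n x^(n-1) and y''(x) = sum_{n>=2} n(n-1) a_n x^(n-2).
Substitute into P(x) y'' + Q(x) y' + R(x) y = 0 with P(x) = 1 - x^2, Q(x) = -x, R(x) = -5, and match powers of x.
Initial conditions: a_0 = -1, a_1 = 2.
Setting the coefficient of each power of x to zero and solving order by order (substituting the coefficients already found):
  x^0: 2 a_2 - 5 a_0 = 0  ->  2 a_2 = 5 a_0 = -5  ->  a_2 = -5/2
  x^1: 6 a_3 - 6 a_1 = 0  ->  6 a_3 = 6 a_1 = 12  ->  a_3 = 2
  x^2: 12 a_4 - 9 a_2 = 0  ->  12 a_4 = 9 a_2 = -45/2  ->  a_4 = -15/8
  x^3: 20 a_5 - 14 a_3 = 0  ->  20 a_5 = 14 a_3 = 28  ->  a_5 = 7/5
Truncated series: y(x) = -1 + 2 x - (5/2) x^2 + 2 x^3 - (15/8) x^4 + (7/5) x^5 + O(x^6).

a_0 = -1; a_1 = 2; a_2 = -5/2; a_3 = 2; a_4 = -15/8; a_5 = 7/5


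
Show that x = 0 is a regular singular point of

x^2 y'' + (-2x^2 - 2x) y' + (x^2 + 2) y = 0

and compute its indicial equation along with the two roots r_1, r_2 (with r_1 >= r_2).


Divide by x^2 to reach normal form y'' + P_1(x) y' + P_2(x) y = 0 with P_1(x) = -2 - 2/x and P_2(x) = 1 + 2/x^2.
x = 0 is a singular point because the y'-coefficient -2 - 2/x has a pole at x = 0 and the y-coefficient 1 + 2/x^2 has a pole at x = 0.
It is a regular singular point because x P_1(x) = p(x) = -2x - 2 and x^2 P_2(x) = q(x) = x^2 + 2 are polynomials, hence analytic at x = 0.
p(0) = -2,  q(0) = 2.
Indicial equation: r(r-1) + p(0) r + q(0) = 0, i.e. r^2 + (p(0) - 1) r + q(0) = 0, i.e. r^2 - 3 r + 2 = 0.
Discriminant: (-3)^2 - 4(2) = 1, so r = (3 ± 1)/2.
Solving: r_1 = 2, r_2 = 1.

indicial: r^2 - 3 r + 2 = 0; roots r_1 = 2, r_2 = 1


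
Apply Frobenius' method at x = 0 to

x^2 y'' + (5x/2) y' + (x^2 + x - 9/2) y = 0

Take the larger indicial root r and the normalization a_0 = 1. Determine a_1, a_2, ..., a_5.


Write in Frobenius form y'' + (p(x)/x) y' + (q(x)/x^2) y = 0:
  p(x) = 5/2,  q(x) = x^2 + x - 9/2.
Indicial equation: r(r-1) + (5/2) r + (-9/2) = 0 -> roots r_1 = 3/2, r_2 = -3.
Take r = r_1 = 3/2. Let y(x) = x^r sum_{n>=0} a_n x^n with a_0 = 1.
Substitute y = x^r sum a_n x^n and match x^{r+n}. The recurrence is
  D(n) a_n + 1 a_{n-1} + 1 a_{n-2} = 0,  where D(n) = (r+n)(r+n-1) + (5/2)(r+n) + (-9/2).
  a_n = [-1 a_{n-1} - 1 a_{n-2}] / D(n).
Since the indicial polynomial factors as (r - r_1)(r - r_2), D(n) = (r_1 + n - r_1)(r_1 + n - r_2) = n(n + 9/2).
Evaluating step by step (a_0 = 1):
  n = 1: D(1) = 1(1 + 9/2) = 11/2; numerator = -1(1) = -1; a_1 = (-1)/(11/2) = -2/11
  n = 2: D(2) = 2(2 + 9/2) = 13; numerator = -1(-2/11) - 1(1) = -9/11; a_2 = (-9/11)/(13) = -9/143
  n = 3: D(3) = 3(3 + 9/2) = 45/2; numerator = -1(-9/143) - 1(-2/11) = 35/143; a_3 = (35/143)/(45/2) = 14/1287
  n = 4: D(4) = 4(4 + 9/2) = 34; numerator = -1(14/1287) - 1(-9/143) = 67/1287; a_4 = (67/1287)/(34) = 67/43758
  n = 5: D(5) = 5(5 + 9/2) = 95/2; numerator = -1(67/43758) - 1(14/1287) = -181/14586; a_5 = (-181/14586)/(95/2) = -181/692835

r = 3/2; a_0 = 1; a_1 = -2/11; a_2 = -9/143; a_3 = 14/1287; a_4 = 67/43758; a_5 = -181/692835


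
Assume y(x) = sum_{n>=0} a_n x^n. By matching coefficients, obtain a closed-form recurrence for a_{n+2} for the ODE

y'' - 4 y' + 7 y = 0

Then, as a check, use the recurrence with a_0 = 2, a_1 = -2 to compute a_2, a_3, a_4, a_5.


Substitute y = sum_n a_n x^n.
y''(x) has coefficient (n+2)(n+1) a_{n+2} at x^n;
-4 y'(x) has coefficient -4 (n+1) a_{n+1} at x^n;
7 y(x) has coefficient 7 a_n at x^n.
Matching x^n: (n+2)(n+1) a_{n+2} - 4 (n+1) a_{n+1} + 7 a_n = 0.
Thus a_{n+2} = [4 (n+1) a_{n+1} - 7 a_n] / ((n+1)(n+2)).

Check with a_0 = 2, a_1 = -2 (apply the recurrence for n = 0, 1, 2, 3): a_0 = 2, a_1 = -2, a_2 = -11, a_3 = -37/3, a_4 = -71/12, a_5 = -5/12.

a_(n+2) = [4 (n+1) a_(n+1) - 7 a_n] / ((n+1)(n+2)); check: a_0 = 2, a_1 = -2, a_2 = -11, a_3 = -37/3, a_4 = -71/12, a_5 = -5/12


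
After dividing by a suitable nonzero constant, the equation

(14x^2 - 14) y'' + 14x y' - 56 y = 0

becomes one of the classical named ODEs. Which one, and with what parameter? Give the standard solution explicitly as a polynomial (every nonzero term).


All three coefficients share the factor -14; dividing through by -14 gives  (1 - x^2) y'' - x y' + 4 y = 0.
This matches the Chebyshev equation (1 - x^2) y'' - x y' + n^2 y = 0 (note the -x y' term, not -2x y') with n^2 = 4, so n = 2; the polynomial solution is T_2(x).
With y = sum_k a_k x^k, matching x^k gives (k+2)(k+1) a_{k+2} = (k^2 - n^2) a_k = (k - 2)(k + 2) a_k. The right side vanishes at k = 2, so the series with the parity of 2 terminates at degree 2.
Standard normalization: leading coefficient of T_n is 2^(n-1), so a_2 = 2^1 = 2. Work downward with a_k = (k+1)(k+2) a_{k+2} / ((k - 2)(k + 2)):
  a_0 = (1)(2)(2) / ((0 - 2)(0 + 2)) = 4/(-4) = -1
Hence T_2(x) = 2 x^2 - 1.

T_2(x); series = 2 x^2 - 1


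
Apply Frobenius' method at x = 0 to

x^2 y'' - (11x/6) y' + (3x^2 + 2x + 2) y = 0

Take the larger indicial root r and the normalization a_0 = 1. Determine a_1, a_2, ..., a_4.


Write in Frobenius form y'' + (p(x)/x) y' + (q(x)/x^2) y = 0:
  p(x) = -11/6,  q(x) = 3x^2 + 2x + 2.
Indicial equation: r(r-1) + (-11/6) r + (2) = 0 -> roots r_1 = 3/2, r_2 = 4/3.
Take r = r_1 = 3/2. Let y(x) = x^r sum_{n>=0} a_n x^n with a_0 = 1.
Substitute y = x^r sum a_n x^n and match x^{r+n}. The recurrence is
  D(n) a_n + 2 a_{n-1} + 3 a_{n-2} = 0,  where D(n) = (r+n)(r+n-1) + (-11/6)(r+n) + (2).
  a_n = [-2 a_{n-1} - 3 a_{n-2}] / D(n).
Since the indicial polynomial factors as (r - r_1)(r - r_2), D(n) = (r_1 + n - r_1)(r_1 + n - r_2) = n(n + 1/6).
Evaluating step by step (a_0 = 1):
  n = 1: D(1) = 1(1 + 1/6) = 7/6; numerator = -2(1) = -2; a_1 = (-2)/(7/6) = -12/7
  n = 2: D(2) = 2(2 + 1/6) = 13/3; numerator = -2(-12/7) - 3(1) = 3/7; a_2 = (3/7)/(13/3) = 9/91
  n = 3: D(3) = 3(3 + 1/6) = 19/2; numerator = -2(9/91) - 3(-12/7) = 450/91; a_3 = (450/91)/(19/2) = 900/1729
  n = 4: D(4) = 4(4 + 1/6) = 50/3; numerator = -2(900/1729) - 3(9/91) = -2313/1729; a_4 = (-2313/1729)/(50/3) = -6939/86450

r = 3/2; a_0 = 1; a_1 = -12/7; a_2 = 9/91; a_3 = 900/1729; a_4 = -6939/86450


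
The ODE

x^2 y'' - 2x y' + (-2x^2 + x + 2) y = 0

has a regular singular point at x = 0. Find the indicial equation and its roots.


Divide by x^2 to reach normal form y'' + P_1(x) y' + P_2(x) y = 0 with P_1(x) = -2/x and P_2(x) = -2 + 1/x + 2/x^2.
x = 0 is a singular point because the y'-coefficient -2/x has a pole at x = 0 and the y-coefficient -2 + 1/x + 2/x^2 has a pole at x = 0.
It is a regular singular point because x P_1(x) = p(x) = -2 and x^2 P_2(x) = q(x) = -2x^2 + x + 2 are polynomials, hence analytic at x = 0.
p(0) = -2,  q(0) = 2.
Indicial equation: r(r-1) + p(0) r + q(0) = 0, i.e. r^2 + (p(0) - 1) r + q(0) = 0, i.e. r^2 - 3 r + 2 = 0.
Discriminant: (-3)^2 - 4(2) = 1, so r = (3 ± 1)/2.
Solving: r_1 = 2, r_2 = 1.

indicial: r^2 - 3 r + 2 = 0; roots r_1 = 2, r_2 = 1


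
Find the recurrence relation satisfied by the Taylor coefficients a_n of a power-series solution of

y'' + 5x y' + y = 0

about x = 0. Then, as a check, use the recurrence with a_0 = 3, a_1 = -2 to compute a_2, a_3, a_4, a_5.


Substitute y = sum_n a_n x^n.
y''(x) has coefficient (n+2)(n+1) a_{n+2} at x^n;
5 x y'(x) has coefficient 5 n a_n at x^n (shift);
y(x) has coefficient 1 a_n at x^n.
Matching x^n: (n+2)(n+1) a_{n+2} + (5n + 1) a_n = 0.
Thus a_{n+2} = (-5n - 1) / ((n+1)(n+2)) * a_n.

Check with a_0 = 3, a_1 = -2 (apply the recurrence for n = 0, 1, 2, 3): a_0 = 3, a_1 = -2, a_2 = -3/2, a_3 = 2, a_4 = 11/8, a_5 = -8/5.

a_(n+2) = (-5n - 1) / ((n+1)(n+2)) * a_n; check: a_0 = 3, a_1 = -2, a_2 = -3/2, a_3 = 2, a_4 = 11/8, a_5 = -8/5


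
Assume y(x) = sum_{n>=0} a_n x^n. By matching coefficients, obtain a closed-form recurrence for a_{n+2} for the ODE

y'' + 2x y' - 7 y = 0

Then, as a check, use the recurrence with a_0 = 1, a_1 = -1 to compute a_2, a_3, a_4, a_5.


Substitute y = sum_n a_n x^n.
y''(x) has coefficient (n+2)(n+1) a_{n+2} at x^n;
2 x y'(x) has coefficient 2 n a_n at x^n (shift);
-7 y(x) has coefficient -7 a_n at x^n.
Matching x^n: (n+2)(n+1) a_{n+2} + (2n - 7) a_n = 0.
Thus a_{n+2} = (-2n + 7) / ((n+1)(n+2)) * a_n.

Check with a_0 = 1, a_1 = -1 (apply the recurrence for n = 0, 1, 2, 3): a_0 = 1, a_1 = -1, a_2 = 7/2, a_3 = -5/6, a_4 = 7/8, a_5 = -1/24.

a_(n+2) = (-2n + 7) / ((n+1)(n+2)) * a_n; check: a_0 = 1, a_1 = -1, a_2 = 7/2, a_3 = -5/6, a_4 = 7/8, a_5 = -1/24


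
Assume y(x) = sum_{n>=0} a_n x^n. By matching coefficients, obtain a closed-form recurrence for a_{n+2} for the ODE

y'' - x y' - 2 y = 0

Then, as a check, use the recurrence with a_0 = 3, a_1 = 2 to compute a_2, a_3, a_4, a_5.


Substitute y = sum_n a_n x^n.
y''(x) has coefficient (n+2)(n+1) a_{n+2} at x^n;
-x y'(x) has coefficient -n a_n at x^n (shift);
-2 y(x) has coefficient -2 a_n at x^n.
Matching x^n: (n+2)(n+1) a_{n+2} + (-n - 2) a_n = 0.
Thus a_{n+2} = (n + 2) / ((n+1)(n+2)) * a_n.

Check with a_0 = 3, a_1 = 2 (apply the recurrence for n = 0, 1, 2, 3): a_0 = 3, a_1 = 2, a_2 = 3, a_3 = 1, a_4 = 1, a_5 = 1/4.

a_(n+2) = (n + 2) / ((n+1)(n+2)) * a_n; check: a_0 = 3, a_1 = 2, a_2 = 3, a_3 = 1, a_4 = 1, a_5 = 1/4


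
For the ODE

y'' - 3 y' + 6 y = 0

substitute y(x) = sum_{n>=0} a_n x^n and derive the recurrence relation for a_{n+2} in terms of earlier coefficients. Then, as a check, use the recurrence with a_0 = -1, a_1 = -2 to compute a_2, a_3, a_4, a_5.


Substitute y = sum_n a_n x^n.
y''(x) has coefficient (n+2)(n+1) a_{n+2} at x^n;
-3 y'(x) has coefficient -3 (n+1) a_{n+1} at x^n;
6 y(x) has coefficient 6 a_n at x^n.
Matching x^n: (n+2)(n+1) a_{n+2} - 3 (n+1) a_{n+1} + 6 a_n = 0.
Thus a_{n+2} = [3 (n+1) a_{n+1} - 6 a_n] / ((n+1)(n+2)).

Check with a_0 = -1, a_1 = -2 (apply the recurrence for n = 0, 1, 2, 3): a_0 = -1, a_1 = -2, a_2 = 0, a_3 = 2, a_4 = 3/2, a_5 = 3/10.

a_(n+2) = [3 (n+1) a_(n+1) - 6 a_n] / ((n+1)(n+2)); check: a_0 = -1, a_1 = -2, a_2 = 0, a_3 = 2, a_4 = 3/2, a_5 = 3/10


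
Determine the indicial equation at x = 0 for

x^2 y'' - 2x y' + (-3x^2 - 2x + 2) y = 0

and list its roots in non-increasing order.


Divide by x^2 to reach normal form y'' + P_1(x) y' + P_2(x) y = 0 with P_1(x) = -2/x and P_2(x) = -3 - 2/x + 2/x^2.
x = 0 is a singular point because the y'-coefficient -2/x has a pole at x = 0 and the y-coefficient -3 - 2/x + 2/x^2 has a pole at x = 0.
It is a regular singular point because x P_1(x) = p(x) = -2 and x^2 P_2(x) = q(x) = -3x^2 - 2x + 2 are polynomials, hence analytic at x = 0.
p(0) = -2,  q(0) = 2.
Indicial equation: r(r-1) + p(0) r + q(0) = 0, i.e. r^2 + (p(0) - 1) r + q(0) = 0, i.e. r^2 - 3 r + 2 = 0.
Discriminant: (-3)^2 - 4(2) = 1, so r = (3 ± 1)/2.
Solving: r_1 = 2, r_2 = 1.

indicial: r^2 - 3 r + 2 = 0; roots r_1 = 2, r_2 = 1


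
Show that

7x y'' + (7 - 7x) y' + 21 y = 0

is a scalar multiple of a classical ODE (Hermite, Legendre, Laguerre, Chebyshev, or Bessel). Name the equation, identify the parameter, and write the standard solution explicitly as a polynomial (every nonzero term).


All three coefficients share the factor 7; dividing through by 7 gives  x y'' + (1 - x) y' + 3 y = 0.
This matches the Laguerre equation x y'' + (1 - x) y' + n y = 0 with n = 3; the polynomial solution is L_3(x).
With y = sum_k a_k x^k, matching x^k gives (k+1)k a_{k+1} + (k+1) a_{k+1} - k a_k + n a_k = 0, i.e. (k+1)^2 a_{k+1} = (k - n) a_k = (k - 3) a_k. The right side vanishes at k = 3, so the series terminates at degree 3.
Standard normalization L_n(0) = 1 gives a_0 = 1. Work upward with a_{k+1} = (k - 3) a_k / (k+1)^2:
  a_1 = (0 - 3)(1) / 1^2 = -3/1 = -3
  a_2 = (1 - 3)(-3) / 2^2 = 6/4 = 3/2
  a_3 = (2 - 3)(3/2) / 3^2 = (-3/2)/9 = -1/6
Hence L_3(x) = -x^3/6 + 3 x^2/2 - 3 x + 1.

L_3(x); series = -x^3/6 + 3 x^2/2 - 3 x + 1


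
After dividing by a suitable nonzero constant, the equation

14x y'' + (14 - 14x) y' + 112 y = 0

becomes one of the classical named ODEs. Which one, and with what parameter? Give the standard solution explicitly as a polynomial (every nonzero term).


All three coefficients share the factor 14; dividing through by 14 gives  x y'' + (1 - x) y' + 8 y = 0.
This matches the Laguerre equation x y'' + (1 - x) y' + n y = 0 with n = 8; the polynomial solution is L_8(x).
With y = sum_k a_k x^k, matching x^k gives (k+1)k a_{k+1} + (k+1) a_{k+1} - k a_k + n a_k = 0, i.e. (k+1)^2 a_{k+1} = (k - n) a_k = (k - 8) a_k. The right side vanishes at k = 8, so the series terminates at degree 8.
Standard normalization L_n(0) = 1 gives a_0 = 1. Work upward with a_{k+1} = (k - 8) a_k / (k+1)^2:
  a_1 = (0 - 8)(1) / 1^2 = -8/1 = -8
  a_2 = (1 - 8)(-8) / 2^2 = 56/4 = 14
  a_3 = (2 - 8)(14) / 3^2 = -84/9 = -28/3
  a_4 = (3 - 8)(-28/3) / 4^2 = (140/3)/16 = 35/12
  a_5 = (4 - 8)(35/12) / 5^2 = (-35/3)/25 = -7/15
  a_6 = (5 - 8)(-7/15) / 6^2 = (7/5)/36 = 7/180
  a_7 = (6 - 8)(7/180) / 7^2 = (-7/90)/49 = -1/630
  a_8 = (7 - 8)(-1/630) / 8^2 = (1/630)/64 = 1/40320
Hence L_8(x) = x^8/40320 - x^7/630 + 7 x^6/180 - 7 x^5/15 + 35 x^4/12 - 28 x^3/3 + 14 x^2 - 8 x + 1.

L_8(x); series = x^8/40320 - x^7/630 + 7 x^6/180 - 7 x^5/15 + 35 x^4/12 - 28 x^3/3 + 14 x^2 - 8 x + 1


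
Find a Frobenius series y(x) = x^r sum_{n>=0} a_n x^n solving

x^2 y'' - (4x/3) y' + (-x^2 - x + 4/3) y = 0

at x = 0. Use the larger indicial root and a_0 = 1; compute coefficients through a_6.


Write in Frobenius form y'' + (p(x)/x) y' + (q(x)/x^2) y = 0:
  p(x) = -4/3,  q(x) = -x^2 - x + 4/3.
Indicial equation: r(r-1) + (-4/3) r + (4/3) = 0 -> roots r_1 = 4/3, r_2 = 1.
Take r = r_1 = 4/3. Let y(x) = x^r sum_{n>=0} a_n x^n with a_0 = 1.
Substitute y = x^r sum a_n x^n and match x^{r+n}. The recurrence is
  D(n) a_n - 1 a_{n-1} - 1 a_{n-2} = 0,  where D(n) = (r+n)(r+n-1) + (-4/3)(r+n) + (4/3).
  a_n = [1 a_{n-1} + 1 a_{n-2}] / D(n).
Since the indicial polynomial factors as (r - r_1)(r - r_2), D(n) = (r_1 + n - r_1)(r_1 + n - r_2) = n(n + 1/3).
Evaluating step by step (a_0 = 1):
  n = 1: D(1) = 1(1 + 1/3) = 4/3; numerator = 1(1) = 1; a_1 = (1)/(4/3) = 3/4
  n = 2: D(2) = 2(2 + 1/3) = 14/3; numerator = 1(3/4) + 1(1) = 7/4; a_2 = (7/4)/(14/3) = 3/8
  n = 3: D(3) = 3(3 + 1/3) = 10; numerator = 1(3/8) + 1(3/4) = 9/8; a_3 = (9/8)/(10) = 9/80
  n = 4: D(4) = 4(4 + 1/3) = 52/3; numerator = 1(9/80) + 1(3/8) = 39/80; a_4 = (39/80)/(52/3) = 9/320
  n = 5: D(5) = 5(5 + 1/3) = 80/3; numerator = 1(9/320) + 1(9/80) = 9/64; a_5 = (9/64)/(80/3) = 27/5120
  n = 6: D(6) = 6(6 + 1/3) = 38; numerator = 1(27/5120) + 1(9/320) = 171/5120; a_6 = (171/5120)/(38) = 9/10240

r = 4/3; a_0 = 1; a_1 = 3/4; a_2 = 3/8; a_3 = 9/80; a_4 = 9/320; a_5 = 27/5120; a_6 = 9/10240


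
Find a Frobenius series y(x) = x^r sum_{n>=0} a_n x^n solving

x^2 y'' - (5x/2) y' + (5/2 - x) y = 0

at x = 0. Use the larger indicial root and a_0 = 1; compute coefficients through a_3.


Write in Frobenius form y'' + (p(x)/x) y' + (q(x)/x^2) y = 0:
  p(x) = -5/2,  q(x) = 5/2 - x.
Indicial equation: r(r-1) + (-5/2) r + (5/2) = 0 -> roots r_1 = 5/2, r_2 = 1.
Take r = r_1 = 5/2. Let y(x) = x^r sum_{n>=0} a_n x^n with a_0 = 1.
Substitute y = x^r sum a_n x^n and match x^{r+n}. The recurrence is
  D(n) a_n - 1 a_{n-1} = 0,  where D(n) = (r+n)(r+n-1) + (-5/2)(r+n) + (5/2).
  a_n = 1 / D(n) * a_{n-1}.
Since the indicial polynomial factors as (r - r_1)(r - r_2), D(n) = (r_1 + n - r_1)(r_1 + n - r_2) = n(n + 3/2).
Evaluating step by step (a_0 = 1):
  n = 1: D(1) = 1(1 + 3/2) = 5/2; numerator = 1(1) = 1; a_1 = (1)/(5/2) = 2/5
  n = 2: D(2) = 2(2 + 3/2) = 7; numerator = 1(2/5) = 2/5; a_2 = (2/5)/(7) = 2/35
  n = 3: D(3) = 3(3 + 3/2) = 27/2; numerator = 1(2/35) = 2/35; a_3 = (2/35)/(27/2) = 4/945

r = 5/2; a_0 = 1; a_1 = 2/5; a_2 = 2/35; a_3 = 4/945


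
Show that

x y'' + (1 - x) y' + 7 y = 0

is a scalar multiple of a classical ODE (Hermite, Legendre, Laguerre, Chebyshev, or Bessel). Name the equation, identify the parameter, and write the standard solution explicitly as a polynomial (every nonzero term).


The equation is already in a standard form:  x y'' + (1 - x) y' + 7 y = 0.
This matches the Laguerre equation x y'' + (1 - x) y' + n y = 0 with n = 7; the polynomial solution is L_7(x).
With y = sum_k a_k x^k, matching x^k gives (k+1)k a_{k+1} + (k+1) a_{k+1} - k a_k + n a_k = 0, i.e. (k+1)^2 a_{k+1} = (k - n) a_k = (k - 7) a_k. The right side vanishes at k = 7, so the series terminates at degree 7.
Standard normalization L_n(0) = 1 gives a_0 = 1. Work upward with a_{k+1} = (k - 7) a_k / (k+1)^2:
  a_1 = (0 - 7)(1) / 1^2 = -7/1 = -7
  a_2 = (1 - 7)(-7) / 2^2 = 42/4 = 21/2
  a_3 = (2 - 7)(21/2) / 3^2 = (-105/2)/9 = -35/6
  a_4 = (3 - 7)(-35/6) / 4^2 = (70/3)/16 = 35/24
  a_5 = (4 - 7)(35/24) / 5^2 = (-35/8)/25 = -7/40
  a_6 = (5 - 7)(-7/40) / 6^2 = (7/20)/36 = 7/720
  a_7 = (6 - 7)(7/720) / 7^2 = (-7/720)/49 = -1/5040
Hence L_7(x) = -x^7/5040 + 7 x^6/720 - 7 x^5/40 + 35 x^4/24 - 35 x^3/6 + 21 x^2/2 - 7 x + 1.

L_7(x); series = -x^7/5040 + 7 x^6/720 - 7 x^5/40 + 35 x^4/24 - 35 x^3/6 + 21 x^2/2 - 7 x + 1


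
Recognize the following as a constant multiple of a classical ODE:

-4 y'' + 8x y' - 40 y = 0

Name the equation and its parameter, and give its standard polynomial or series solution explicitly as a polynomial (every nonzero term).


All three coefficients share the factor -4; dividing through by -4 gives  y'' - 2x y' + 10 y = 0.
This matches the Hermite equation y'' - 2x y' + 2n y = 0 with 2n = 10, so n = 5; the polynomial solution is H_5(x).
With y = sum_k a_k x^k, matching x^k gives (k+2)(k+1) a_{k+2} = 2(k - n) a_k = 2(k - 5) a_k. The right side vanishes at k = 5, so the series with the parity of 5 terminates at degree 5.
Standard normalization: leading coefficient of H_n is 2^n, so a_5 = 2^5 = 32. Work downward with a_k = (k+1)(k+2) a_{k+2} / (2(k - n)):
  a_3 = (4)(5)(32) / (2(3 - 5)) = 640/(-4) = -160
  a_1 = (2)(3)(-160) / (2(1 - 5)) = -960/(-8) = 120
Hence H_5(x) = 32 x^5 - 160 x^3 + 120 x.

H_5(x); series = 32 x^5 - 160 x^3 + 120 x


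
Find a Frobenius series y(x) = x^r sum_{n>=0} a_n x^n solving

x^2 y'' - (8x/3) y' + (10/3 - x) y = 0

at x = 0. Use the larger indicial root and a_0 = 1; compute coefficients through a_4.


Write in Frobenius form y'' + (p(x)/x) y' + (q(x)/x^2) y = 0:
  p(x) = -8/3,  q(x) = 10/3 - x.
Indicial equation: r(r-1) + (-8/3) r + (10/3) = 0 -> roots r_1 = 2, r_2 = 5/3.
Take r = r_1 = 2. Let y(x) = x^r sum_{n>=0} a_n x^n with a_0 = 1.
Substitute y = x^r sum a_n x^n and match x^{r+n}. The recurrence is
  D(n) a_n - 1 a_{n-1} = 0,  where D(n) = (r+n)(r+n-1) + (-8/3)(r+n) + (10/3).
  a_n = 1 / D(n) * a_{n-1}.
Since the indicial polynomial factors as (r - r_1)(r - r_2), D(n) = (r_1 + n - r_1)(r_1 + n - r_2) = n(n + 1/3).
Evaluating step by step (a_0 = 1):
  n = 1: D(1) = 1(1 + 1/3) = 4/3; numerator = 1(1) = 1; a_1 = (1)/(4/3) = 3/4
  n = 2: D(2) = 2(2 + 1/3) = 14/3; numerator = 1(3/4) = 3/4; a_2 = (3/4)/(14/3) = 9/56
  n = 3: D(3) = 3(3 + 1/3) = 10; numerator = 1(9/56) = 9/56; a_3 = (9/56)/(10) = 9/560
  n = 4: D(4) = 4(4 + 1/3) = 52/3; numerator = 1(9/560) = 9/560; a_4 = (9/560)/(52/3) = 27/29120

r = 2; a_0 = 1; a_1 = 3/4; a_2 = 9/56; a_3 = 9/560; a_4 = 27/29120


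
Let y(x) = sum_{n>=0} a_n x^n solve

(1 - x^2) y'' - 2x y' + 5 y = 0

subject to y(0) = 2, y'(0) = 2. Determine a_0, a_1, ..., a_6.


Ansatz: y(x) = sum_{n>=0} a_n x^n, so y'(x) = sum_{n>=1} n a_n x^(n-1) and y''(x) = sum_{n>=2} n(n-1) a_n x^(n-2).
Substitute into P(x) y'' + Q(x) y' + R(x) y = 0 with P(x) = 1 - x^2, Q(x) = -2x, R(x) = 5, and match powers of x.
Initial conditions: a_0 = 2, a_1 = 2.
Setting the coefficient of each power of x to zero and solving order by order (substituting the coefficients already found):
  x^0: 2 a_2 + 5 a_0 = 0  ->  2 a_2 = -5 a_0 = -10  ->  a_2 = -5
  x^1: 6 a_3 + 3 a_1 = 0  ->  6 a_3 = -3 a_1 = -6  ->  a_3 = -1
  x^2: 12 a_4 - a_2 = 0  ->  12 a_4 = a_2 = -5  ->  a_4 = -5/12
  x^3: 20 a_5 - 7 a_3 = 0  ->  20 a_5 = 7 a_3 = -7  ->  a_5 = -7/20
  x^4: 30 a_6 - 15 a_4 = 0  ->  30 a_6 = 15 a_4 = -25/4  ->  a_6 = -5/24
Truncated series: y(x) = 2 + 2 x - 5 x^2 - x^3 - (5/12) x^4 - (7/20) x^5 - (5/24) x^6 + O(x^7).

a_0 = 2; a_1 = 2; a_2 = -5; a_3 = -1; a_4 = -5/12; a_5 = -7/20; a_6 = -5/24


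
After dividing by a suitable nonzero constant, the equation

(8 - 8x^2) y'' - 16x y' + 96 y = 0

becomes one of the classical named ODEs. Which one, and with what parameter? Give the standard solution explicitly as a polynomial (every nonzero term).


All three coefficients share the factor 8; dividing through by 8 gives  (1 - x^2) y'' - 2x y' + 12 y = 0.
This matches the Legendre equation (1 - x^2) y'' - 2x y' + n(n+1) y = 0 (note the -2x y' term) with n(n+1) = 12, so n = 3; the polynomial solution is P_3(x).
With y = sum_k a_k x^k, matching x^k gives (k+2)(k+1) a_{k+2} = [k(k+1) - n(n+1)] a_k = (k - 3)(k + 4) a_k. The right side vanishes at k = 3, so the series with the parity of 3 terminates at degree 3.
Standard normalization (P_n(1) = 1): leading coefficient (2n)!/(2^n (n!)^2) = 720/(8*36) = 5/2, so a_3 = 5/2. Work downward with a_k = (k+1)(k+2) a_{k+2} / ((k - 3)(k + 4)):
  a_1 = (2)(3)(5/2) / ((1 - 3)(1 + 4)) = 15/(-10) = -3/2
Hence P_3(x) = 5 x^3/2 - 3 x/2.

P_3(x); series = 5 x^3/2 - 3 x/2


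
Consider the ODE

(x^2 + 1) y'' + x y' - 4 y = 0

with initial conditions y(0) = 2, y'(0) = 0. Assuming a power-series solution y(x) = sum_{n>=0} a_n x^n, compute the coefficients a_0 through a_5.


Ansatz: y(x) = sum_{n>=0} a_n x^n, so y'(x) = sum_{n>=1} n a_n x^(n-1) and y''(x) = sum_{n>=2} n(n-1) a_n x^(n-2).
Substitute into P(x) y'' + Q(x) y' + R(x) y = 0 with P(x) = x^2 + 1, Q(x) = x, R(x) = -4, and match powers of x.
Initial conditions: a_0 = 2, a_1 = 0.
Setting the coefficient of each power of x to zero and solving order by order (substituting the coefficients already found):
  x^0: 2 a_2 - 4 a_0 = 0  ->  2 a_2 = 4 a_0 = 8  ->  a_2 = 4
  x^1: 6 a_3 - 3 a_1 = 0  ->  6 a_3 = 3 a_1 = 0  ->  a_3 = 0
  x^2: 12 a_4 = 0  ->  a_4 = 0
  x^3: 20 a_5 + 5 a_3 = 0  ->  20 a_5 = -5 a_3 = 0  ->  a_5 = 0
Truncated series: y(x) = 2 + 4 x^2 + O(x^6).

a_0 = 2; a_1 = 0; a_2 = 4; a_3 = 0; a_4 = 0; a_5 = 0


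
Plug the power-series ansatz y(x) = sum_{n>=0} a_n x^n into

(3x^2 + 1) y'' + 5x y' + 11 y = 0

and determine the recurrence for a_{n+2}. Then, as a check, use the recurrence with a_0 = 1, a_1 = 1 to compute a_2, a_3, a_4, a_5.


Substitute y = sum_n a_n x^n.
(1 + 3 x^2) y'' contributes (n+2)(n+1) a_{n+2} + 3 n(n-1) a_n at x^n.
5 x y'(x) contributes 5 n a_n at x^n.
11 y(x) contributes 11 a_n at x^n.
Matching x^n: (n+2)(n+1) a_{n+2} + (3 n(n-1) + 5 n + 11) a_n = 0.
Thus a_{n+2} = (-3 n(n-1) - 5 n - 11) / ((n+1)(n+2)) * a_n.

Check with a_0 = 1, a_1 = 1 (apply the recurrence for n = 0, 1, 2, 3): a_0 = 1, a_1 = 1, a_2 = -11/2, a_3 = -8/3, a_4 = 99/8, a_5 = 88/15.

a_(n+2) = (-3 n(n-1) - 5 n - 11) / ((n+1)(n+2)) * a_n; check: a_0 = 1, a_1 = 1, a_2 = -11/2, a_3 = -8/3, a_4 = 99/8, a_5 = 88/15


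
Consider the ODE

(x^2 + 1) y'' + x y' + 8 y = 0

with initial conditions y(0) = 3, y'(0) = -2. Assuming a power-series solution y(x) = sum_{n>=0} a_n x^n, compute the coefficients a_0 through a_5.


Ansatz: y(x) = sum_{n>=0} a_n x^n, so y'(x) = sum_{n>=1} n a_n x^(n-1) and y''(x) = sum_{n>=2} n(n-1) a_n x^(n-2).
Substitute into P(x) y'' + Q(x) y' + R(x) y = 0 with P(x) = x^2 + 1, Q(x) = x, R(x) = 8, and match powers of x.
Initial conditions: a_0 = 3, a_1 = -2.
Setting the coefficient of each power of x to zero and solving order by order (substituting the coefficients already found):
  x^0: 2 a_2 + 8 a_0 = 0  ->  2 a_2 = -8 a_0 = -24  ->  a_2 = -12
  x^1: 6 a_3 + 9 a_1 = 0  ->  6 a_3 = -9 a_1 = 18  ->  a_3 = 3
  x^2: 12 a_4 + 12 a_2 = 0  ->  12 a_4 = -12 a_2 = 144  ->  a_4 = 12
  x^3: 20 a_5 + 17 a_3 = 0  ->  20 a_5 = -17 a_3 = -51  ->  a_5 = -51/20
Truncated series: y(x) = 3 - 2 x - 12 x^2 + 3 x^3 + 12 x^4 - (51/20) x^5 + O(x^6).

a_0 = 3; a_1 = -2; a_2 = -12; a_3 = 3; a_4 = 12; a_5 = -51/20


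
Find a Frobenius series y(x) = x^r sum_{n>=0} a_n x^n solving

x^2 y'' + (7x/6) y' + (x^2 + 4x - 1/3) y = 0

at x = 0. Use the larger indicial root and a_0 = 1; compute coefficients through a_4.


Write in Frobenius form y'' + (p(x)/x) y' + (q(x)/x^2) y = 0:
  p(x) = 7/6,  q(x) = x^2 + 4x - 1/3.
Indicial equation: r(r-1) + (7/6) r + (-1/3) = 0 -> roots r_1 = 1/2, r_2 = -2/3.
Take r = r_1 = 1/2. Let y(x) = x^r sum_{n>=0} a_n x^n with a_0 = 1.
Substitute y = x^r sum a_n x^n and match x^{r+n}. The recurrence is
  D(n) a_n + 4 a_{n-1} + 1 a_{n-2} = 0,  where D(n) = (r+n)(r+n-1) + (7/6)(r+n) + (-1/3).
  a_n = [-4 a_{n-1} - 1 a_{n-2}] / D(n).
Since the indicial polynomial factors as (r - r_1)(r - r_2), D(n) = (r_1 + n - r_1)(r_1 + n - r_2) = n(n + 7/6).
Evaluating step by step (a_0 = 1):
  n = 1: D(1) = 1(1 + 7/6) = 13/6; numerator = -4(1) = -4; a_1 = (-4)/(13/6) = -24/13
  n = 2: D(2) = 2(2 + 7/6) = 19/3; numerator = -4(-24/13) - 1(1) = 83/13; a_2 = (83/13)/(19/3) = 249/247
  n = 3: D(3) = 3(3 + 7/6) = 25/2; numerator = -4(249/247) - 1(-24/13) = -540/247; a_3 = (-540/247)/(25/2) = -216/1235
  n = 4: D(4) = 4(4 + 7/6) = 62/3; numerator = -4(-216/1235) - 1(249/247) = -381/1235; a_4 = (-381/1235)/(62/3) = -1143/76570

r = 1/2; a_0 = 1; a_1 = -24/13; a_2 = 249/247; a_3 = -216/1235; a_4 = -1143/76570


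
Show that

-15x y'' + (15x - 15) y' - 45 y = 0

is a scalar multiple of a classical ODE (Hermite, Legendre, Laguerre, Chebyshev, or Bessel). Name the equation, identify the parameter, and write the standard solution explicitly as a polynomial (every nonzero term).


All three coefficients share the factor -15; dividing through by -15 gives  x y'' + (1 - x) y' + 3 y = 0.
This matches the Laguerre equation x y'' + (1 - x) y' + n y = 0 with n = 3; the polynomial solution is L_3(x).
With y = sum_k a_k x^k, matching x^k gives (k+1)k a_{k+1} + (k+1) a_{k+1} - k a_k + n a_k = 0, i.e. (k+1)^2 a_{k+1} = (k - n) a_k = (k - 3) a_k. The right side vanishes at k = 3, so the series terminates at degree 3.
Standard normalization L_n(0) = 1 gives a_0 = 1. Work upward with a_{k+1} = (k - 3) a_k / (k+1)^2:
  a_1 = (0 - 3)(1) / 1^2 = -3/1 = -3
  a_2 = (1 - 3)(-3) / 2^2 = 6/4 = 3/2
  a_3 = (2 - 3)(3/2) / 3^2 = (-3/2)/9 = -1/6
Hence L_3(x) = -x^3/6 + 3 x^2/2 - 3 x + 1.

L_3(x); series = -x^3/6 + 3 x^2/2 - 3 x + 1


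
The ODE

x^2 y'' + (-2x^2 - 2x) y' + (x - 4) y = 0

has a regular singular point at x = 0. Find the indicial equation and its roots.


Divide by x^2 to reach normal form y'' + P_1(x) y' + P_2(x) y = 0 with P_1(x) = -2 - 2/x and P_2(x) = 1/x - 4/x^2.
x = 0 is a singular point because the y'-coefficient -2 - 2/x has a pole at x = 0 and the y-coefficient 1/x - 4/x^2 has a pole at x = 0.
It is a regular singular point because x P_1(x) = p(x) = -2x - 2 and x^2 P_2(x) = q(x) = x - 4 are polynomials, hence analytic at x = 0.
p(0) = -2,  q(0) = -4.
Indicial equation: r(r-1) + p(0) r + q(0) = 0, i.e. r^2 + (p(0) - 1) r + q(0) = 0, i.e. r^2 - 3 r - 4 = 0.
Discriminant: (-3)^2 - 4(-4) = 25, so r = (3 ± 5)/2.
Solving: r_1 = 4, r_2 = -1.

indicial: r^2 - 3 r - 4 = 0; roots r_1 = 4, r_2 = -1


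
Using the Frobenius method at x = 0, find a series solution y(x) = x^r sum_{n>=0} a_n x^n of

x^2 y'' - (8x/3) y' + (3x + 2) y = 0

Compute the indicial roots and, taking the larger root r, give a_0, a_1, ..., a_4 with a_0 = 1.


Write in Frobenius form y'' + (p(x)/x) y' + (q(x)/x^2) y = 0:
  p(x) = -8/3,  q(x) = 3x + 2.
Indicial equation: r(r-1) + (-8/3) r + (2) = 0 -> roots r_1 = 3, r_2 = 2/3.
Take r = r_1 = 3. Let y(x) = x^r sum_{n>=0} a_n x^n with a_0 = 1.
Substitute y = x^r sum a_n x^n and match x^{r+n}. The recurrence is
  D(n) a_n + 3 a_{n-1} = 0,  where D(n) = (r+n)(r+n-1) + (-8/3)(r+n) + (2).
  a_n = -3 / D(n) * a_{n-1}.
Since the indicial polynomial factors as (r - r_1)(r - r_2), D(n) = (r_1 + n - r_1)(r_1 + n - r_2) = n(n + 7/3).
Evaluating step by step (a_0 = 1):
  n = 1: D(1) = 1(1 + 7/3) = 10/3; numerator = -3(1) = -3; a_1 = (-3)/(10/3) = -9/10
  n = 2: D(2) = 2(2 + 7/3) = 26/3; numerator = -3(-9/10) = 27/10; a_2 = (27/10)/(26/3) = 81/260
  n = 3: D(3) = 3(3 + 7/3) = 16; numerator = -3(81/260) = -243/260; a_3 = (-243/260)/(16) = -243/4160
  n = 4: D(4) = 4(4 + 7/3) = 76/3; numerator = -3(-243/4160) = 729/4160; a_4 = (729/4160)/(76/3) = 2187/316160

r = 3; a_0 = 1; a_1 = -9/10; a_2 = 81/260; a_3 = -243/4160; a_4 = 2187/316160


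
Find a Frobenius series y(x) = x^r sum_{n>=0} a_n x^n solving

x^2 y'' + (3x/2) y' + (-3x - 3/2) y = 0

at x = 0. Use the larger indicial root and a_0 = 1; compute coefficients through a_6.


Write in Frobenius form y'' + (p(x)/x) y' + (q(x)/x^2) y = 0:
  p(x) = 3/2,  q(x) = -3x - 3/2.
Indicial equation: r(r-1) + (3/2) r + (-3/2) = 0 -> roots r_1 = 1, r_2 = -3/2.
Take r = r_1 = 1. Let y(x) = x^r sum_{n>=0} a_n x^n with a_0 = 1.
Substitute y = x^r sum a_n x^n and match x^{r+n}. The recurrence is
  D(n) a_n - 3 a_{n-1} = 0,  where D(n) = (r+n)(r+n-1) + (3/2)(r+n) + (-3/2).
  a_n = 3 / D(n) * a_{n-1}.
Since the indicial polynomial factors as (r - r_1)(r - r_2), D(n) = (r_1 + n - r_1)(r_1 + n - r_2) = n(n + 5/2).
Evaluating step by step (a_0 = 1):
  n = 1: D(1) = 1(1 + 5/2) = 7/2; numerator = 3(1) = 3; a_1 = (3)/(7/2) = 6/7
  n = 2: D(2) = 2(2 + 5/2) = 9; numerator = 3(6/7) = 18/7; a_2 = (18/7)/(9) = 2/7
  n = 3: D(3) = 3(3 + 5/2) = 33/2; numerator = 3(2/7) = 6/7; a_3 = (6/7)/(33/2) = 4/77
  n = 4: D(4) = 4(4 + 5/2) = 26; numerator = 3(4/77) = 12/77; a_4 = (12/77)/(26) = 6/1001
  n = 5: D(5) = 5(5 + 5/2) = 75/2; numerator = 3(6/1001) = 18/1001; a_5 = (18/1001)/(75/2) = 12/25025
  n = 6: D(6) = 6(6 + 5/2) = 51; numerator = 3(12/25025) = 36/25025; a_6 = (36/25025)/(51) = 12/425425

r = 1; a_0 = 1; a_1 = 6/7; a_2 = 2/7; a_3 = 4/77; a_4 = 6/1001; a_5 = 12/25025; a_6 = 12/425425
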